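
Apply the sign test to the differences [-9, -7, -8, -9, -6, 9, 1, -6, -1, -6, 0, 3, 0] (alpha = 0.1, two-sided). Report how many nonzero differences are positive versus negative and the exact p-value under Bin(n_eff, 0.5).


Step 1: Discard zero differences. Original n = 13; n_eff = number of nonzero differences = 11.
Nonzero differences (with sign): -9, -7, -8, -9, -6, +9, +1, -6, -1, -6, +3
Step 2: Count signs: positive = 3, negative = 8.
Step 3: Under H0: P(positive) = 0.5, so the number of positives S ~ Bin(11, 0.5).
Step 4: Two-sided exact p-value = sum of Bin(11,0.5) probabilities at or below the observed probability = 0.226562.
Step 5: alpha = 0.1. fail to reject H0.

n_eff = 11, pos = 3, neg = 8, p = 0.226562, fail to reject H0.


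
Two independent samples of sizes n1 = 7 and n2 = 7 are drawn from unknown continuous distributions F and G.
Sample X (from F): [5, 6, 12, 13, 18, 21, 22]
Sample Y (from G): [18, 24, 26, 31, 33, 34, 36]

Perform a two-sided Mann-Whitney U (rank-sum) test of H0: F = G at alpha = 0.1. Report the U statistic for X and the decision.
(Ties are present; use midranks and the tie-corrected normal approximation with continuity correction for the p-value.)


Step 1: Combine and sort all 14 observations; assign midranks.
sorted (value, group): (5,X), (6,X), (12,X), (13,X), (18,X), (18,Y), (21,X), (22,X), (24,Y), (26,Y), (31,Y), (33,Y), (34,Y), (36,Y)
ranks: 5->1, 6->2, 12->3, 13->4, 18->5.5, 18->5.5, 21->7, 22->8, 24->9, 26->10, 31->11, 33->12, 34->13, 36->14
Step 2: Rank sum for X: R1 = 1 + 2 + 3 + 4 + 5.5 + 7 + 8 = 30.5.
Step 3: U_X = R1 - n1(n1+1)/2 = 30.5 - 7*8/2 = 30.5 - 28 = 2.5.
       U_Y = n1*n2 - U_X = 49 - 2.5 = 46.5.
Step 4: Ties are present, so use the tie-corrected normal approximation (with continuity correction) for the p-value.
Step 5: p-value = 0.005956; compare to alpha = 0.1. reject H0.

U_X = 2.5, p = 0.005956, reject H0 at alpha = 0.1.


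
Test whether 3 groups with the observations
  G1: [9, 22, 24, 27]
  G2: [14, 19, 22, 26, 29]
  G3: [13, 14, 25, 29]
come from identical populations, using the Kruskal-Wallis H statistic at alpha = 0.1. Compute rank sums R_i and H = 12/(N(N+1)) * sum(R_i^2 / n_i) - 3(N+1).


Step 1: Combine all N = 13 observations and assign midranks.
sorted (value, group, rank): (9,G1,1), (13,G3,2), (14,G2,3.5), (14,G3,3.5), (19,G2,5), (22,G1,6.5), (22,G2,6.5), (24,G1,8), (25,G3,9), (26,G2,10), (27,G1,11), (29,G2,12.5), (29,G3,12.5)
Step 2: Sum ranks within each group.
R_1 = 26.5 (n_1 = 4)
R_2 = 37.5 (n_2 = 5)
R_3 = 27 (n_3 = 4)
Step 3: H = 12/(N(N+1)) * sum(R_i^2/n_i) - 3(N+1)
     = 12/(13*14) * (26.5^2/4 + 37.5^2/5 + 27^2/4) - 3*14
     = 0.065934 * 639.062 - 42
     = 0.135989.
Step 4: Ties present; correction factor C = 1 - 18/(13^3 - 13) = 0.991758. Corrected H = 0.135989 / 0.991758 = 0.137119.
Step 5: Under H0, H ~ chi^2(2); p-value = 0.933738.
Step 6: alpha = 0.1. fail to reject H0.

H = 0.1371, df = 2, p = 0.933738, fail to reject H0.


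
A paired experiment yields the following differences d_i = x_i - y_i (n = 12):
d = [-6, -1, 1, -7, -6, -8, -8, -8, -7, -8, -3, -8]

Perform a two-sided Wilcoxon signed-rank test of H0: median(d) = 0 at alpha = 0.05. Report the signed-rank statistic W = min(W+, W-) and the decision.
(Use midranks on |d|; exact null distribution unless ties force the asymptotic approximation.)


Step 1: Drop any zero differences (none here) and take |d_i|.
|d| = [6, 1, 1, 7, 6, 8, 8, 8, 7, 8, 3, 8]
Step 2: Midrank |d_i| (ties get averaged ranks).
ranks: |6|->4.5, |1|->1.5, |1|->1.5, |7|->6.5, |6|->4.5, |8|->10, |8|->10, |8|->10, |7|->6.5, |8|->10, |3|->3, |8|->10
Step 3: Attach original signs; sum ranks with positive sign and with negative sign.
W+ = 1.5 = 1.5
W- = 4.5 + 1.5 + 6.5 + 4.5 + 10 + 10 + 10 + 6.5 + 10 + 3 + 10 = 76.5
(Check: W+ + W- = 78 should equal n(n+1)/2 = 78.)
Step 4: Test statistic W = min(W+, W-) = 1.5.
Step 5: Ties in |d|, so use the tie-corrected normal approximation.
        E[W] = n(n+1)/4 = 12*13/4 = 39.
        Tie groups: |d|=1 (t=2), |d|=6 (t=2), |d|=7 (t=2), |d|=8 (t=5); sum(t^3 - t) = 138.
        Var[W] = n(n+1)(2n+1)/24 - sum(t^3-t)/48 = 3900/24 - 138/48 = 159.625.
        z = (W - E[W]) / sqrt(Var[W]) = (1.5 - 39) / 12.6343 = -2.9681.
        Two-sided p = 2*Phi(z) = 0.002996.
Step 6: alpha = 0.05. reject H0.

W+ = 1.5, W- = 76.5, W = min = 1.5, p = 0.002996, reject H0.


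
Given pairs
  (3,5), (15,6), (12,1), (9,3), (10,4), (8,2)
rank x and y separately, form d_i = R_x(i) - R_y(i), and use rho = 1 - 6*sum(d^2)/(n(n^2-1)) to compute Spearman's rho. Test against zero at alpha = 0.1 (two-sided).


Step 1: Rank x and y separately (midranks; no ties here).
rank(x): 3->1, 15->6, 12->5, 9->3, 10->4, 8->2
rank(y): 5->5, 6->6, 1->1, 3->3, 4->4, 2->2
Step 2: d_i = R_x(i) - R_y(i); compute d_i^2.
  (1-5)^2=16, (6-6)^2=0, (5-1)^2=16, (3-3)^2=0, (4-4)^2=0, (2-2)^2=0
sum(d^2) = 32.
Step 3: rho = 1 - 6*32 / (6*(6^2 - 1)) = 1 - 192/210 = 0.085714.
Step 4: Under H0, t = rho * sqrt((n-2)/(1-rho^2)) = 0.1721 ~ t(4).
Step 5: Two-sided p-value from the t-distribution with 4 df = 0.871743.
Step 6: alpha = 0.1. fail to reject H0.

rho = 0.0857, p = 0.871743, fail to reject H0 at alpha = 0.1.


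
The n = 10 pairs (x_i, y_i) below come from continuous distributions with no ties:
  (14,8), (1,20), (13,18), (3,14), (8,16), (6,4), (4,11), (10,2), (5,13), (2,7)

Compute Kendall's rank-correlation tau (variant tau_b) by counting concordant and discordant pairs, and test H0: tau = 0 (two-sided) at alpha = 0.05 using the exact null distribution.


Step 1: Enumerate the 45 unordered pairs (i,j) with i<j and classify each by sign(x_j-x_i) * sign(y_j-y_i).
  (1,2):dx=-13,dy=+12->D; (1,3):dx=-1,dy=+10->D; (1,4):dx=-11,dy=+6->D; (1,5):dx=-6,dy=+8->D
  (1,6):dx=-8,dy=-4->C; (1,7):dx=-10,dy=+3->D; (1,8):dx=-4,dy=-6->C; (1,9):dx=-9,dy=+5->D
  (1,10):dx=-12,dy=-1->C; (2,3):dx=+12,dy=-2->D; (2,4):dx=+2,dy=-6->D; (2,5):dx=+7,dy=-4->D
  (2,6):dx=+5,dy=-16->D; (2,7):dx=+3,dy=-9->D; (2,8):dx=+9,dy=-18->D; (2,9):dx=+4,dy=-7->D
  (2,10):dx=+1,dy=-13->D; (3,4):dx=-10,dy=-4->C; (3,5):dx=-5,dy=-2->C; (3,6):dx=-7,dy=-14->C
  (3,7):dx=-9,dy=-7->C; (3,8):dx=-3,dy=-16->C; (3,9):dx=-8,dy=-5->C; (3,10):dx=-11,dy=-11->C
  (4,5):dx=+5,dy=+2->C; (4,6):dx=+3,dy=-10->D; (4,7):dx=+1,dy=-3->D; (4,8):dx=+7,dy=-12->D
  (4,9):dx=+2,dy=-1->D; (4,10):dx=-1,dy=-7->C; (5,6):dx=-2,dy=-12->C; (5,7):dx=-4,dy=-5->C
  (5,8):dx=+2,dy=-14->D; (5,9):dx=-3,dy=-3->C; (5,10):dx=-6,dy=-9->C; (6,7):dx=-2,dy=+7->D
  (6,8):dx=+4,dy=-2->D; (6,9):dx=-1,dy=+9->D; (6,10):dx=-4,dy=+3->D; (7,8):dx=+6,dy=-9->D
  (7,9):dx=+1,dy=+2->C; (7,10):dx=-2,dy=-4->C; (8,9):dx=-5,dy=+11->D; (8,10):dx=-8,dy=+5->D
  (9,10):dx=-3,dy=-6->C
Step 2: C = 19, D = 26, total pairs = 45.
Step 3: tau = (C - D)/(n(n-1)/2) = (19 - 26)/45 = -0.155556.
Step 4: Exact two-sided p-value (enumerate n! = 3628800 permutations of y under H0): p = 0.600654.
Step 5: alpha = 0.05. fail to reject H0.

tau_b = -0.1556 (C=19, D=26), p = 0.600654, fail to reject H0.


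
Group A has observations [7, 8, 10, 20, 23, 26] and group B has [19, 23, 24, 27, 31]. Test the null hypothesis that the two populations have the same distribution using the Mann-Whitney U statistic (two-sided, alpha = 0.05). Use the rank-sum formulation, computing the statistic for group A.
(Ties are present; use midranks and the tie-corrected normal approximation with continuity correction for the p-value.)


Step 1: Combine and sort all 11 observations; assign midranks.
sorted (value, group): (7,X), (8,X), (10,X), (19,Y), (20,X), (23,X), (23,Y), (24,Y), (26,X), (27,Y), (31,Y)
ranks: 7->1, 8->2, 10->3, 19->4, 20->5, 23->6.5, 23->6.5, 24->8, 26->9, 27->10, 31->11
Step 2: Rank sum for X: R1 = 1 + 2 + 3 + 5 + 6.5 + 9 = 26.5.
Step 3: U_X = R1 - n1(n1+1)/2 = 26.5 - 6*7/2 = 26.5 - 21 = 5.5.
       U_Y = n1*n2 - U_X = 30 - 5.5 = 24.5.
Step 4: Ties are present, so use the tie-corrected normal approximation (with continuity correction) for the p-value.
Step 5: p-value = 0.099576; compare to alpha = 0.05. fail to reject H0.

U_X = 5.5, p = 0.099576, fail to reject H0 at alpha = 0.05.


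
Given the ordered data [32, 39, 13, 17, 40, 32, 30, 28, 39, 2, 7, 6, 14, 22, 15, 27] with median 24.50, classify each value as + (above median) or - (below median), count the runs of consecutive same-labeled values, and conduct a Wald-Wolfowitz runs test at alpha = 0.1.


Step 1: Compute median = 24.50; label A = above, B = below.
Labels in order: AABBAAAAABBBBBBA  (n_A = 8, n_B = 8)
Step 2: Count runs R = 5.
Step 3: Under H0 (random ordering), E[R] = 2*n_A*n_B/(n_A+n_B) + 1 = 2*8*8/16 + 1 = 9.0000.
        Var[R] = 2*n_A*n_B*(2*n_A*n_B - n_A - n_B) / ((n_A+n_B)^2 * (n_A+n_B-1)) = 14336/3840 = 3.7333.
        SD[R] = 1.9322.
Step 4: Continuity-corrected z = (R + 0.5 - E[R]) / SD[R] = (5 + 0.5 - 9.0000) / 1.9322 = -1.8114.
Step 5: Two-sided p-value via normal approximation = 2*(1 - Phi(|z|)) = 0.070076.
Step 6: alpha = 0.1. reject H0.

R = 5, z = -1.8114, p = 0.070076, reject H0.


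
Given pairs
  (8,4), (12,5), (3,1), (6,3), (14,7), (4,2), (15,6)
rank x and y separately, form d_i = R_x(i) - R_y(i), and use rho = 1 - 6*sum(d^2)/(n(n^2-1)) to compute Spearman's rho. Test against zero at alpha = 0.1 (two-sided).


Step 1: Rank x and y separately (midranks; no ties here).
rank(x): 8->4, 12->5, 3->1, 6->3, 14->6, 4->2, 15->7
rank(y): 4->4, 5->5, 1->1, 3->3, 7->7, 2->2, 6->6
Step 2: d_i = R_x(i) - R_y(i); compute d_i^2.
  (4-4)^2=0, (5-5)^2=0, (1-1)^2=0, (3-3)^2=0, (6-7)^2=1, (2-2)^2=0, (7-6)^2=1
sum(d^2) = 2.
Step 3: rho = 1 - 6*2 / (7*(7^2 - 1)) = 1 - 12/336 = 0.964286.
Step 4: Under H0, t = rho * sqrt((n-2)/(1-rho^2)) = 8.1408 ~ t(5).
Step 5: Two-sided p-value from the t-distribution with 5 df = 0.000454.
Step 6: alpha = 0.1. reject H0.

rho = 0.9643, p = 0.000454, reject H0 at alpha = 0.1.


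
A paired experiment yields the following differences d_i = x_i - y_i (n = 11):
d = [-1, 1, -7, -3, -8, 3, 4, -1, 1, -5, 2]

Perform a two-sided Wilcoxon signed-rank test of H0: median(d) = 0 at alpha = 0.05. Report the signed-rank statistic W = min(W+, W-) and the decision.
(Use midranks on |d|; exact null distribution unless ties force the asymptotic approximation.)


Step 1: Drop any zero differences (none here) and take |d_i|.
|d| = [1, 1, 7, 3, 8, 3, 4, 1, 1, 5, 2]
Step 2: Midrank |d_i| (ties get averaged ranks).
ranks: |1|->2.5, |1|->2.5, |7|->10, |3|->6.5, |8|->11, |3|->6.5, |4|->8, |1|->2.5, |1|->2.5, |5|->9, |2|->5
Step 3: Attach original signs; sum ranks with positive sign and with negative sign.
W+ = 2.5 + 6.5 + 8 + 2.5 + 5 = 24.5
W- = 2.5 + 10 + 6.5 + 11 + 2.5 + 9 = 41.5
(Check: W+ + W- = 66 should equal n(n+1)/2 = 66.)
Step 4: Test statistic W = min(W+, W-) = 24.5.
Step 5: Ties in |d|, so use the tie-corrected normal approximation.
        E[W] = n(n+1)/4 = 11*12/4 = 33.
        Tie groups: |d|=1 (t=4), |d|=3 (t=2); sum(t^3 - t) = 66.
        Var[W] = n(n+1)(2n+1)/24 - sum(t^3-t)/48 = 3036/24 - 66/48 = 125.125.
        z = (W - E[W]) / sqrt(Var[W]) = (24.5 - 33) / 11.1859 = -0.7599.
        Two-sided p = 2*Phi(z) = 0.447324.
Step 6: alpha = 0.05. fail to reject H0.

W+ = 24.5, W- = 41.5, W = min = 24.5, p = 0.447324, fail to reject H0.


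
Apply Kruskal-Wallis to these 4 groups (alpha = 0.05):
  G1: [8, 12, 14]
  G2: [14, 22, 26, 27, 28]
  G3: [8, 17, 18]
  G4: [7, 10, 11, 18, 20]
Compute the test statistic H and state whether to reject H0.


Step 1: Combine all N = 16 observations and assign midranks.
sorted (value, group, rank): (7,G4,1), (8,G1,2.5), (8,G3,2.5), (10,G4,4), (11,G4,5), (12,G1,6), (14,G1,7.5), (14,G2,7.5), (17,G3,9), (18,G3,10.5), (18,G4,10.5), (20,G4,12), (22,G2,13), (26,G2,14), (27,G2,15), (28,G2,16)
Step 2: Sum ranks within each group.
R_1 = 16 (n_1 = 3)
R_2 = 65.5 (n_2 = 5)
R_3 = 22 (n_3 = 3)
R_4 = 32.5 (n_4 = 5)
Step 3: H = 12/(N(N+1)) * sum(R_i^2/n_i) - 3(N+1)
     = 12/(16*17) * (16^2/3 + 65.5^2/5 + 22^2/3 + 32.5^2/5) - 3*17
     = 0.044118 * 1315.97 - 51
     = 7.057353.
Step 4: Ties present; correction factor C = 1 - 18/(16^3 - 16) = 0.995588. Corrected H = 7.057353 / 0.995588 = 7.088626.
Step 5: Under H0, H ~ chi^2(3); p-value = 0.069126.
Step 6: alpha = 0.05. fail to reject H0.

H = 7.0886, df = 3, p = 0.069126, fail to reject H0.


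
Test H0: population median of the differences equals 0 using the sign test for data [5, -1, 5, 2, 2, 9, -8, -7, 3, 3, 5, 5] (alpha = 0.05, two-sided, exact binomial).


Step 1: Discard zero differences. Original n = 12; n_eff = number of nonzero differences = 12.
Nonzero differences (with sign): +5, -1, +5, +2, +2, +9, -8, -7, +3, +3, +5, +5
Step 2: Count signs: positive = 9, negative = 3.
Step 3: Under H0: P(positive) = 0.5, so the number of positives S ~ Bin(12, 0.5).
Step 4: Two-sided exact p-value = sum of Bin(12,0.5) probabilities at or below the observed probability = 0.145996.
Step 5: alpha = 0.05. fail to reject H0.

n_eff = 12, pos = 9, neg = 3, p = 0.145996, fail to reject H0.


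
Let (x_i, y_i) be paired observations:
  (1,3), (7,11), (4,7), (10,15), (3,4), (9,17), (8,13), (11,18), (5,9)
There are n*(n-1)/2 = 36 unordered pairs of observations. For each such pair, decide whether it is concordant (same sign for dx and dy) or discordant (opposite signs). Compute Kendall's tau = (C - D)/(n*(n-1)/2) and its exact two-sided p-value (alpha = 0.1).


Step 1: Enumerate the 36 unordered pairs (i,j) with i<j and classify each by sign(x_j-x_i) * sign(y_j-y_i).
  (1,2):dx=+6,dy=+8->C; (1,3):dx=+3,dy=+4->C; (1,4):dx=+9,dy=+12->C; (1,5):dx=+2,dy=+1->C
  (1,6):dx=+8,dy=+14->C; (1,7):dx=+7,dy=+10->C; (1,8):dx=+10,dy=+15->C; (1,9):dx=+4,dy=+6->C
  (2,3):dx=-3,dy=-4->C; (2,4):dx=+3,dy=+4->C; (2,5):dx=-4,dy=-7->C; (2,6):dx=+2,dy=+6->C
  (2,7):dx=+1,dy=+2->C; (2,8):dx=+4,dy=+7->C; (2,9):dx=-2,dy=-2->C; (3,4):dx=+6,dy=+8->C
  (3,5):dx=-1,dy=-3->C; (3,6):dx=+5,dy=+10->C; (3,7):dx=+4,dy=+6->C; (3,8):dx=+7,dy=+11->C
  (3,9):dx=+1,dy=+2->C; (4,5):dx=-7,dy=-11->C; (4,6):dx=-1,dy=+2->D; (4,7):dx=-2,dy=-2->C
  (4,8):dx=+1,dy=+3->C; (4,9):dx=-5,dy=-6->C; (5,6):dx=+6,dy=+13->C; (5,7):dx=+5,dy=+9->C
  (5,8):dx=+8,dy=+14->C; (5,9):dx=+2,dy=+5->C; (6,7):dx=-1,dy=-4->C; (6,8):dx=+2,dy=+1->C
  (6,9):dx=-4,dy=-8->C; (7,8):dx=+3,dy=+5->C; (7,9):dx=-3,dy=-4->C; (8,9):dx=-6,dy=-9->C
Step 2: C = 35, D = 1, total pairs = 36.
Step 3: tau = (C - D)/(n(n-1)/2) = (35 - 1)/36 = 0.944444.
Step 4: Exact two-sided p-value (enumerate n! = 362880 permutations of y under H0): p = 0.000050.
Step 5: alpha = 0.1. reject H0.

tau_b = 0.9444 (C=35, D=1), p = 0.000050, reject H0.


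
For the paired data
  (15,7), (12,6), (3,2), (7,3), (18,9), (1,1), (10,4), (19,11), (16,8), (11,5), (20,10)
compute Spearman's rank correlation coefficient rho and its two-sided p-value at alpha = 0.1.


Step 1: Rank x and y separately (midranks; no ties here).
rank(x): 15->7, 12->6, 3->2, 7->3, 18->9, 1->1, 10->4, 19->10, 16->8, 11->5, 20->11
rank(y): 7->7, 6->6, 2->2, 3->3, 9->9, 1->1, 4->4, 11->11, 8->8, 5->5, 10->10
Step 2: d_i = R_x(i) - R_y(i); compute d_i^2.
  (7-7)^2=0, (6-6)^2=0, (2-2)^2=0, (3-3)^2=0, (9-9)^2=0, (1-1)^2=0, (4-4)^2=0, (10-11)^2=1, (8-8)^2=0, (5-5)^2=0, (11-10)^2=1
sum(d^2) = 2.
Step 3: rho = 1 - 6*2 / (11*(11^2 - 1)) = 1 - 12/1320 = 0.990909.
Step 4: Under H0, t = rho * sqrt((n-2)/(1-rho^2)) = 22.0966 ~ t(9).
Step 5: Two-sided p-value from the t-distribution with 9 df = 0.000000.
Step 6: alpha = 0.1. reject H0.

rho = 0.9909, p = 0.000000, reject H0 at alpha = 0.1.


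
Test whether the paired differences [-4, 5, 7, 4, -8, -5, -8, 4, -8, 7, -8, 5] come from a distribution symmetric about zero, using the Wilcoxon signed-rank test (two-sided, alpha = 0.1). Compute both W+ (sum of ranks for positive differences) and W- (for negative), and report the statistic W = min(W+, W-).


Step 1: Drop any zero differences (none here) and take |d_i|.
|d| = [4, 5, 7, 4, 8, 5, 8, 4, 8, 7, 8, 5]
Step 2: Midrank |d_i| (ties get averaged ranks).
ranks: |4|->2, |5|->5, |7|->7.5, |4|->2, |8|->10.5, |5|->5, |8|->10.5, |4|->2, |8|->10.5, |7|->7.5, |8|->10.5, |5|->5
Step 3: Attach original signs; sum ranks with positive sign and with negative sign.
W+ = 5 + 7.5 + 2 + 2 + 7.5 + 5 = 29
W- = 2 + 10.5 + 5 + 10.5 + 10.5 + 10.5 = 49
(Check: W+ + W- = 78 should equal n(n+1)/2 = 78.)
Step 4: Test statistic W = min(W+, W-) = 29.
Step 5: Ties in |d|, so use the tie-corrected normal approximation.
        E[W] = n(n+1)/4 = 12*13/4 = 39.
        Tie groups: |d|=4 (t=3), |d|=5 (t=3), |d|=7 (t=2), |d|=8 (t=4); sum(t^3 - t) = 114.
        Var[W] = n(n+1)(2n+1)/24 - sum(t^3-t)/48 = 3900/24 - 114/48 = 160.125.
        z = (W - E[W]) / sqrt(Var[W]) = (29 - 39) / 12.6541 = -0.7903.
        Two-sided p = 2*Phi(z) = 0.429375.
Step 6: alpha = 0.1. fail to reject H0.

W+ = 29, W- = 49, W = min = 29, p = 0.429375, fail to reject H0.


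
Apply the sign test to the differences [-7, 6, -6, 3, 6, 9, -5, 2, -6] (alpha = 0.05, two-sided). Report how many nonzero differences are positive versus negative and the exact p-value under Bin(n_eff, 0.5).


Step 1: Discard zero differences. Original n = 9; n_eff = number of nonzero differences = 9.
Nonzero differences (with sign): -7, +6, -6, +3, +6, +9, -5, +2, -6
Step 2: Count signs: positive = 5, negative = 4.
Step 3: Under H0: P(positive) = 0.5, so the number of positives S ~ Bin(9, 0.5).
Step 4: Two-sided exact p-value = sum of Bin(9,0.5) probabilities at or below the observed probability = 1.000000.
Step 5: alpha = 0.05. fail to reject H0.

n_eff = 9, pos = 5, neg = 4, p = 1.000000, fail to reject H0.


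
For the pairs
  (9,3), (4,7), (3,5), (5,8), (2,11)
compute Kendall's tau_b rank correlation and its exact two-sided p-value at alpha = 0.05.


Step 1: Enumerate the 10 unordered pairs (i,j) with i<j and classify each by sign(x_j-x_i) * sign(y_j-y_i).
  (1,2):dx=-5,dy=+4->D; (1,3):dx=-6,dy=+2->D; (1,4):dx=-4,dy=+5->D; (1,5):dx=-7,dy=+8->D
  (2,3):dx=-1,dy=-2->C; (2,4):dx=+1,dy=+1->C; (2,5):dx=-2,dy=+4->D; (3,4):dx=+2,dy=+3->C
  (3,5):dx=-1,dy=+6->D; (4,5):dx=-3,dy=+3->D
Step 2: C = 3, D = 7, total pairs = 10.
Step 3: tau = (C - D)/(n(n-1)/2) = (3 - 7)/10 = -0.400000.
Step 4: Exact two-sided p-value (enumerate n! = 120 permutations of y under H0): p = 0.483333.
Step 5: alpha = 0.05. fail to reject H0.

tau_b = -0.4000 (C=3, D=7), p = 0.483333, fail to reject H0.


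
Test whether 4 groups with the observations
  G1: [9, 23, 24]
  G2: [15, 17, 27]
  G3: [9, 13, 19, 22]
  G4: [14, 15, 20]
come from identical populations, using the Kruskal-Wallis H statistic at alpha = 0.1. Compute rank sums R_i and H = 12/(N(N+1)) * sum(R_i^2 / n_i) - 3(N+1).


Step 1: Combine all N = 13 observations and assign midranks.
sorted (value, group, rank): (9,G1,1.5), (9,G3,1.5), (13,G3,3), (14,G4,4), (15,G2,5.5), (15,G4,5.5), (17,G2,7), (19,G3,8), (20,G4,9), (22,G3,10), (23,G1,11), (24,G1,12), (27,G2,13)
Step 2: Sum ranks within each group.
R_1 = 24.5 (n_1 = 3)
R_2 = 25.5 (n_2 = 3)
R_3 = 22.5 (n_3 = 4)
R_4 = 18.5 (n_4 = 3)
Step 3: H = 12/(N(N+1)) * sum(R_i^2/n_i) - 3(N+1)
     = 12/(13*14) * (24.5^2/3 + 25.5^2/3 + 22.5^2/4 + 18.5^2/3) - 3*14
     = 0.065934 * 657.479 - 42
     = 1.350275.
Step 4: Ties present; correction factor C = 1 - 12/(13^3 - 13) = 0.994505. Corrected H = 1.350275 / 0.994505 = 1.357735.
Step 5: Under H0, H ~ chi^2(3); p-value = 0.715471.
Step 6: alpha = 0.1. fail to reject H0.

H = 1.3577, df = 3, p = 0.715471, fail to reject H0.


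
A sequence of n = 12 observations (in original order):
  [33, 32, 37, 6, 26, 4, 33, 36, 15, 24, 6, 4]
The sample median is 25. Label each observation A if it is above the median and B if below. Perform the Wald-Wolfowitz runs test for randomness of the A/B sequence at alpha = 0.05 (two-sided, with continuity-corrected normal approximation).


Step 1: Compute median = 25; label A = above, B = below.
Labels in order: AAABABAABBBB  (n_A = 6, n_B = 6)
Step 2: Count runs R = 6.
Step 3: Under H0 (random ordering), E[R] = 2*n_A*n_B/(n_A+n_B) + 1 = 2*6*6/12 + 1 = 7.0000.
        Var[R] = 2*n_A*n_B*(2*n_A*n_B - n_A - n_B) / ((n_A+n_B)^2 * (n_A+n_B-1)) = 4320/1584 = 2.7273.
        SD[R] = 1.6514.
Step 4: Continuity-corrected z = (R + 0.5 - E[R]) / SD[R] = (6 + 0.5 - 7.0000) / 1.6514 = -0.3028.
Step 5: Two-sided p-value via normal approximation = 2*(1 - Phi(|z|)) = 0.762069.
Step 6: alpha = 0.05. fail to reject H0.

R = 6, z = -0.3028, p = 0.762069, fail to reject H0.


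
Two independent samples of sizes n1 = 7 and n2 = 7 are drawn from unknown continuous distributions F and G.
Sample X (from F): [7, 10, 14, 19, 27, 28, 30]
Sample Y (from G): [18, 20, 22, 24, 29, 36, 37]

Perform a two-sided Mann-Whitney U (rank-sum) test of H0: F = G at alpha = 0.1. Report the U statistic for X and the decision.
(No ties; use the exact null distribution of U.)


Step 1: Combine and sort all 14 observations; assign midranks.
sorted (value, group): (7,X), (10,X), (14,X), (18,Y), (19,X), (20,Y), (22,Y), (24,Y), (27,X), (28,X), (29,Y), (30,X), (36,Y), (37,Y)
ranks: 7->1, 10->2, 14->3, 18->4, 19->5, 20->6, 22->7, 24->8, 27->9, 28->10, 29->11, 30->12, 36->13, 37->14
Step 2: Rank sum for X: R1 = 1 + 2 + 3 + 5 + 9 + 10 + 12 = 42.
Step 3: U_X = R1 - n1(n1+1)/2 = 42 - 7*8/2 = 42 - 28 = 14.
       U_Y = n1*n2 - U_X = 49 - 14 = 35.
Step 4: No ties, so the exact null distribution of U (based on enumerating the C(14,7) = 3432 equally likely rank assignments) gives the two-sided p-value.
Step 5: p-value = 0.208625; compare to alpha = 0.1. fail to reject H0.

U_X = 14, p = 0.208625, fail to reject H0 at alpha = 0.1.


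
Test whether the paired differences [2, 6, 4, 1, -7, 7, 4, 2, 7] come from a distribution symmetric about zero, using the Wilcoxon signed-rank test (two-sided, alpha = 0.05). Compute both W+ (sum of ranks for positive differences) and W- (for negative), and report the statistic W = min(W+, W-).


Step 1: Drop any zero differences (none here) and take |d_i|.
|d| = [2, 6, 4, 1, 7, 7, 4, 2, 7]
Step 2: Midrank |d_i| (ties get averaged ranks).
ranks: |2|->2.5, |6|->6, |4|->4.5, |1|->1, |7|->8, |7|->8, |4|->4.5, |2|->2.5, |7|->8
Step 3: Attach original signs; sum ranks with positive sign and with negative sign.
W+ = 2.5 + 6 + 4.5 + 1 + 8 + 4.5 + 2.5 + 8 = 37
W- = 8 = 8
(Check: W+ + W- = 45 should equal n(n+1)/2 = 45.)
Step 4: Test statistic W = min(W+, W-) = 8.
Step 5: Ties in |d|, so use the tie-corrected normal approximation.
        E[W] = n(n+1)/4 = 9*10/4 = 22.5.
        Tie groups: |d|=2 (t=2), |d|=4 (t=2), |d|=7 (t=3); sum(t^3 - t) = 36.
        Var[W] = n(n+1)(2n+1)/24 - sum(t^3-t)/48 = 1710/24 - 36/48 = 70.5.
        z = (W - E[W]) / sqrt(Var[W]) = (8 - 22.5) / 8.3964 = -1.7269.
        Two-sided p = 2*Phi(z) = 0.084181.
Step 6: alpha = 0.05. fail to reject H0.

W+ = 37, W- = 8, W = min = 8, p = 0.084181, fail to reject H0.


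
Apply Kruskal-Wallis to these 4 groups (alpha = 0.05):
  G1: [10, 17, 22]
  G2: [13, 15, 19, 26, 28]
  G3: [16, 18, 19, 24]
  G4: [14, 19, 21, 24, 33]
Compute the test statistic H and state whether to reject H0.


Step 1: Combine all N = 17 observations and assign midranks.
sorted (value, group, rank): (10,G1,1), (13,G2,2), (14,G4,3), (15,G2,4), (16,G3,5), (17,G1,6), (18,G3,7), (19,G2,9), (19,G3,9), (19,G4,9), (21,G4,11), (22,G1,12), (24,G3,13.5), (24,G4,13.5), (26,G2,15), (28,G2,16), (33,G4,17)
Step 2: Sum ranks within each group.
R_1 = 19 (n_1 = 3)
R_2 = 46 (n_2 = 5)
R_3 = 34.5 (n_3 = 4)
R_4 = 53.5 (n_4 = 5)
Step 3: H = 12/(N(N+1)) * sum(R_i^2/n_i) - 3(N+1)
     = 12/(17*18) * (19^2/3 + 46^2/5 + 34.5^2/4 + 53.5^2/5) - 3*18
     = 0.039216 * 1413.55 - 54
     = 1.433170.
Step 4: Ties present; correction factor C = 1 - 30/(17^3 - 17) = 0.993873. Corrected H = 1.433170 / 0.993873 = 1.442006.
Step 5: Under H0, H ~ chi^2(3); p-value = 0.695719.
Step 6: alpha = 0.05. fail to reject H0.

H = 1.4420, df = 3, p = 0.695719, fail to reject H0.


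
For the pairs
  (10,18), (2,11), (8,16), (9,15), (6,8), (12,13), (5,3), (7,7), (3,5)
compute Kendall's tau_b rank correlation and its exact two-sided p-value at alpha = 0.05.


Step 1: Enumerate the 36 unordered pairs (i,j) with i<j and classify each by sign(x_j-x_i) * sign(y_j-y_i).
  (1,2):dx=-8,dy=-7->C; (1,3):dx=-2,dy=-2->C; (1,4):dx=-1,dy=-3->C; (1,5):dx=-4,dy=-10->C
  (1,6):dx=+2,dy=-5->D; (1,7):dx=-5,dy=-15->C; (1,8):dx=-3,dy=-11->C; (1,9):dx=-7,dy=-13->C
  (2,3):dx=+6,dy=+5->C; (2,4):dx=+7,dy=+4->C; (2,5):dx=+4,dy=-3->D; (2,6):dx=+10,dy=+2->C
  (2,7):dx=+3,dy=-8->D; (2,8):dx=+5,dy=-4->D; (2,9):dx=+1,dy=-6->D; (3,4):dx=+1,dy=-1->D
  (3,5):dx=-2,dy=-8->C; (3,6):dx=+4,dy=-3->D; (3,7):dx=-3,dy=-13->C; (3,8):dx=-1,dy=-9->C
  (3,9):dx=-5,dy=-11->C; (4,5):dx=-3,dy=-7->C; (4,6):dx=+3,dy=-2->D; (4,7):dx=-4,dy=-12->C
  (4,8):dx=-2,dy=-8->C; (4,9):dx=-6,dy=-10->C; (5,6):dx=+6,dy=+5->C; (5,7):dx=-1,dy=-5->C
  (5,8):dx=+1,dy=-1->D; (5,9):dx=-3,dy=-3->C; (6,7):dx=-7,dy=-10->C; (6,8):dx=-5,dy=-6->C
  (6,9):dx=-9,dy=-8->C; (7,8):dx=+2,dy=+4->C; (7,9):dx=-2,dy=+2->D; (8,9):dx=-4,dy=-2->C
Step 2: C = 26, D = 10, total pairs = 36.
Step 3: tau = (C - D)/(n(n-1)/2) = (26 - 10)/36 = 0.444444.
Step 4: Exact two-sided p-value (enumerate n! = 362880 permutations of y under H0): p = 0.119439.
Step 5: alpha = 0.05. fail to reject H0.

tau_b = 0.4444 (C=26, D=10), p = 0.119439, fail to reject H0.


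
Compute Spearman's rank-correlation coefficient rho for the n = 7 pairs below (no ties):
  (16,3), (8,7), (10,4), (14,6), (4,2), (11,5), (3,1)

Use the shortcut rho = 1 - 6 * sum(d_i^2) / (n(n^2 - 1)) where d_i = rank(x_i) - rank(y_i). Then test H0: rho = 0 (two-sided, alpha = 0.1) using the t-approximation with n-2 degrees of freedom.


Step 1: Rank x and y separately (midranks; no ties here).
rank(x): 16->7, 8->3, 10->4, 14->6, 4->2, 11->5, 3->1
rank(y): 3->3, 7->7, 4->4, 6->6, 2->2, 5->5, 1->1
Step 2: d_i = R_x(i) - R_y(i); compute d_i^2.
  (7-3)^2=16, (3-7)^2=16, (4-4)^2=0, (6-6)^2=0, (2-2)^2=0, (5-5)^2=0, (1-1)^2=0
sum(d^2) = 32.
Step 3: rho = 1 - 6*32 / (7*(7^2 - 1)) = 1 - 192/336 = 0.428571.
Step 4: Under H0, t = rho * sqrt((n-2)/(1-rho^2)) = 1.0607 ~ t(5).
Step 5: Two-sided p-value from the t-distribution with 5 df = 0.337368.
Step 6: alpha = 0.1. fail to reject H0.

rho = 0.4286, p = 0.337368, fail to reject H0 at alpha = 0.1.


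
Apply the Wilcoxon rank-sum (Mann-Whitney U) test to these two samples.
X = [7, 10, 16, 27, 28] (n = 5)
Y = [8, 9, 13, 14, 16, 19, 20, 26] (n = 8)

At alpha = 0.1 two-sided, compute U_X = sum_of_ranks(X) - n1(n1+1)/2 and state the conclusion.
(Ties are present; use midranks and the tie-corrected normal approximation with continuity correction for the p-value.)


Step 1: Combine and sort all 13 observations; assign midranks.
sorted (value, group): (7,X), (8,Y), (9,Y), (10,X), (13,Y), (14,Y), (16,X), (16,Y), (19,Y), (20,Y), (26,Y), (27,X), (28,X)
ranks: 7->1, 8->2, 9->3, 10->4, 13->5, 14->6, 16->7.5, 16->7.5, 19->9, 20->10, 26->11, 27->12, 28->13
Step 2: Rank sum for X: R1 = 1 + 4 + 7.5 + 12 + 13 = 37.5.
Step 3: U_X = R1 - n1(n1+1)/2 = 37.5 - 5*6/2 = 37.5 - 15 = 22.5.
       U_Y = n1*n2 - U_X = 40 - 22.5 = 17.5.
Step 4: Ties are present, so use the tie-corrected normal approximation (with continuity correction) for the p-value.
Step 5: p-value = 0.769390; compare to alpha = 0.1. fail to reject H0.

U_X = 22.5, p = 0.769390, fail to reject H0 at alpha = 0.1.


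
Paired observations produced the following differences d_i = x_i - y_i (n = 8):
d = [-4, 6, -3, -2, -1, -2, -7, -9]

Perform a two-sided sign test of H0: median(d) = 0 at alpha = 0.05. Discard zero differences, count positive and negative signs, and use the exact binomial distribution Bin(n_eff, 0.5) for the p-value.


Step 1: Discard zero differences. Original n = 8; n_eff = number of nonzero differences = 8.
Nonzero differences (with sign): -4, +6, -3, -2, -1, -2, -7, -9
Step 2: Count signs: positive = 1, negative = 7.
Step 3: Under H0: P(positive) = 0.5, so the number of positives S ~ Bin(8, 0.5).
Step 4: Two-sided exact p-value = sum of Bin(8,0.5) probabilities at or below the observed probability = 0.070312.
Step 5: alpha = 0.05. fail to reject H0.

n_eff = 8, pos = 1, neg = 7, p = 0.070312, fail to reject H0.


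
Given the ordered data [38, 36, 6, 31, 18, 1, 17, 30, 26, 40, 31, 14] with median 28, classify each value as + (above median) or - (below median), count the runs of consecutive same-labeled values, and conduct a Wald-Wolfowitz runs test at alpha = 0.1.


Step 1: Compute median = 28; label A = above, B = below.
Labels in order: AABABBBABAAB  (n_A = 6, n_B = 6)
Step 2: Count runs R = 8.
Step 3: Under H0 (random ordering), E[R] = 2*n_A*n_B/(n_A+n_B) + 1 = 2*6*6/12 + 1 = 7.0000.
        Var[R] = 2*n_A*n_B*(2*n_A*n_B - n_A - n_B) / ((n_A+n_B)^2 * (n_A+n_B-1)) = 4320/1584 = 2.7273.
        SD[R] = 1.6514.
Step 4: Continuity-corrected z = (R - 0.5 - E[R]) / SD[R] = (8 - 0.5 - 7.0000) / 1.6514 = 0.3028.
Step 5: Two-sided p-value via normal approximation = 2*(1 - Phi(|z|)) = 0.762069.
Step 6: alpha = 0.1. fail to reject H0.

R = 8, z = 0.3028, p = 0.762069, fail to reject H0.


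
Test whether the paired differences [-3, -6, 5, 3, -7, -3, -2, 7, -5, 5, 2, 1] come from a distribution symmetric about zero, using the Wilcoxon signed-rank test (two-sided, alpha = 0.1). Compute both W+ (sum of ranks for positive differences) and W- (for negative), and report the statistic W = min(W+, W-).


Step 1: Drop any zero differences (none here) and take |d_i|.
|d| = [3, 6, 5, 3, 7, 3, 2, 7, 5, 5, 2, 1]
Step 2: Midrank |d_i| (ties get averaged ranks).
ranks: |3|->5, |6|->10, |5|->8, |3|->5, |7|->11.5, |3|->5, |2|->2.5, |7|->11.5, |5|->8, |5|->8, |2|->2.5, |1|->1
Step 3: Attach original signs; sum ranks with positive sign and with negative sign.
W+ = 8 + 5 + 11.5 + 8 + 2.5 + 1 = 36
W- = 5 + 10 + 11.5 + 5 + 2.5 + 8 = 42
(Check: W+ + W- = 78 should equal n(n+1)/2 = 78.)
Step 4: Test statistic W = min(W+, W-) = 36.
Step 5: Ties in |d|, so use the tie-corrected normal approximation.
        E[W] = n(n+1)/4 = 12*13/4 = 39.
        Tie groups: |d|=2 (t=2), |d|=3 (t=3), |d|=5 (t=3), |d|=7 (t=2); sum(t^3 - t) = 60.
        Var[W] = n(n+1)(2n+1)/24 - sum(t^3-t)/48 = 3900/24 - 60/48 = 161.25.
        z = (W - E[W]) / sqrt(Var[W]) = (36 - 39) / 12.6984 = -0.2362.
        Two-sided p = 2*Phi(z) = 0.813239.
Step 6: alpha = 0.1. fail to reject H0.

W+ = 36, W- = 42, W = min = 36, p = 0.813239, fail to reject H0.


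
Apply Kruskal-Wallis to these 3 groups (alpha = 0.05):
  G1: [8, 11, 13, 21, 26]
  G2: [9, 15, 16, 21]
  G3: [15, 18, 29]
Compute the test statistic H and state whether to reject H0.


Step 1: Combine all N = 12 observations and assign midranks.
sorted (value, group, rank): (8,G1,1), (9,G2,2), (11,G1,3), (13,G1,4), (15,G2,5.5), (15,G3,5.5), (16,G2,7), (18,G3,8), (21,G1,9.5), (21,G2,9.5), (26,G1,11), (29,G3,12)
Step 2: Sum ranks within each group.
R_1 = 28.5 (n_1 = 5)
R_2 = 24 (n_2 = 4)
R_3 = 25.5 (n_3 = 3)
Step 3: H = 12/(N(N+1)) * sum(R_i^2/n_i) - 3(N+1)
     = 12/(12*13) * (28.5^2/5 + 24^2/4 + 25.5^2/3) - 3*13
     = 0.076923 * 523.2 - 39
     = 1.246154.
Step 4: Ties present; correction factor C = 1 - 12/(12^3 - 12) = 0.993007. Corrected H = 1.246154 / 0.993007 = 1.254930.
Step 5: Under H0, H ~ chi^2(2); p-value = 0.533944.
Step 6: alpha = 0.05. fail to reject H0.

H = 1.2549, df = 2, p = 0.533944, fail to reject H0.


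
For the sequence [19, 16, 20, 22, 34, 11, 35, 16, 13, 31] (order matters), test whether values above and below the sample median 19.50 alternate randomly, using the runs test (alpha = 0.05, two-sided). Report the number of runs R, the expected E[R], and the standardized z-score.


Step 1: Compute median = 19.50; label A = above, B = below.
Labels in order: BBAAABABBA  (n_A = 5, n_B = 5)
Step 2: Count runs R = 6.
Step 3: Under H0 (random ordering), E[R] = 2*n_A*n_B/(n_A+n_B) + 1 = 2*5*5/10 + 1 = 6.0000.
        Var[R] = 2*n_A*n_B*(2*n_A*n_B - n_A - n_B) / ((n_A+n_B)^2 * (n_A+n_B-1)) = 2000/900 = 2.2222.
        SD[R] = 1.4907.
Step 4: R = E[R], so z = 0 with no continuity correction.
Step 5: Two-sided p-value via normal approximation = 2*(1 - Phi(|z|)) = 1.000000.
Step 6: alpha = 0.05. fail to reject H0.

R = 6, z = 0.0000, p = 1.000000, fail to reject H0.


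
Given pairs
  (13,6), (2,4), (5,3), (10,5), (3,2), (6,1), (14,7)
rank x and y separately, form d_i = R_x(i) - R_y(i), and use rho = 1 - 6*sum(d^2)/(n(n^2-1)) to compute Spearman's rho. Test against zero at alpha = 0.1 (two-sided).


Step 1: Rank x and y separately (midranks; no ties here).
rank(x): 13->6, 2->1, 5->3, 10->5, 3->2, 6->4, 14->7
rank(y): 6->6, 4->4, 3->3, 5->5, 2->2, 1->1, 7->7
Step 2: d_i = R_x(i) - R_y(i); compute d_i^2.
  (6-6)^2=0, (1-4)^2=9, (3-3)^2=0, (5-5)^2=0, (2-2)^2=0, (4-1)^2=9, (7-7)^2=0
sum(d^2) = 18.
Step 3: rho = 1 - 6*18 / (7*(7^2 - 1)) = 1 - 108/336 = 0.678571.
Step 4: Under H0, t = rho * sqrt((n-2)/(1-rho^2)) = 2.0657 ~ t(5).
Step 5: Two-sided p-value from the t-distribution with 5 df = 0.093750.
Step 6: alpha = 0.1. reject H0.

rho = 0.6786, p = 0.093750, reject H0 at alpha = 0.1.


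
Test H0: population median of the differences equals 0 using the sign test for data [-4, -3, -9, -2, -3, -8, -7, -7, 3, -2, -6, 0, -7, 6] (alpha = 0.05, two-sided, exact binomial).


Step 1: Discard zero differences. Original n = 14; n_eff = number of nonzero differences = 13.
Nonzero differences (with sign): -4, -3, -9, -2, -3, -8, -7, -7, +3, -2, -6, -7, +6
Step 2: Count signs: positive = 2, negative = 11.
Step 3: Under H0: P(positive) = 0.5, so the number of positives S ~ Bin(13, 0.5).
Step 4: Two-sided exact p-value = sum of Bin(13,0.5) probabilities at or below the observed probability = 0.022461.
Step 5: alpha = 0.05. reject H0.

n_eff = 13, pos = 2, neg = 11, p = 0.022461, reject H0.


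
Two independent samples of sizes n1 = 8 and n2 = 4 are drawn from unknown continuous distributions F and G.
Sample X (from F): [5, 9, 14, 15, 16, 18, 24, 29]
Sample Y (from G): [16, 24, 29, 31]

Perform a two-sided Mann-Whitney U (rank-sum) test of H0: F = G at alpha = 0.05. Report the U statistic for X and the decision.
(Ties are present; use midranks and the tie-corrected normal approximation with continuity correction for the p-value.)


Step 1: Combine and sort all 12 observations; assign midranks.
sorted (value, group): (5,X), (9,X), (14,X), (15,X), (16,X), (16,Y), (18,X), (24,X), (24,Y), (29,X), (29,Y), (31,Y)
ranks: 5->1, 9->2, 14->3, 15->4, 16->5.5, 16->5.5, 18->7, 24->8.5, 24->8.5, 29->10.5, 29->10.5, 31->12
Step 2: Rank sum for X: R1 = 1 + 2 + 3 + 4 + 5.5 + 7 + 8.5 + 10.5 = 41.5.
Step 3: U_X = R1 - n1(n1+1)/2 = 41.5 - 8*9/2 = 41.5 - 36 = 5.5.
       U_Y = n1*n2 - U_X = 32 - 5.5 = 26.5.
Step 4: Ties are present, so use the tie-corrected normal approximation (with continuity correction) for the p-value.
Step 5: p-value = 0.087749; compare to alpha = 0.05. fail to reject H0.

U_X = 5.5, p = 0.087749, fail to reject H0 at alpha = 0.05.


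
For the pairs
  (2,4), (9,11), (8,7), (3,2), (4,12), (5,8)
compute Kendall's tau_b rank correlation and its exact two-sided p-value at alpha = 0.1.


Step 1: Enumerate the 15 unordered pairs (i,j) with i<j and classify each by sign(x_j-x_i) * sign(y_j-y_i).
  (1,2):dx=+7,dy=+7->C; (1,3):dx=+6,dy=+3->C; (1,4):dx=+1,dy=-2->D; (1,5):dx=+2,dy=+8->C
  (1,6):dx=+3,dy=+4->C; (2,3):dx=-1,dy=-4->C; (2,4):dx=-6,dy=-9->C; (2,5):dx=-5,dy=+1->D
  (2,6):dx=-4,dy=-3->C; (3,4):dx=-5,dy=-5->C; (3,5):dx=-4,dy=+5->D; (3,6):dx=-3,dy=+1->D
  (4,5):dx=+1,dy=+10->C; (4,6):dx=+2,dy=+6->C; (5,6):dx=+1,dy=-4->D
Step 2: C = 10, D = 5, total pairs = 15.
Step 3: tau = (C - D)/(n(n-1)/2) = (10 - 5)/15 = 0.333333.
Step 4: Exact two-sided p-value (enumerate n! = 720 permutations of y under H0): p = 0.469444.
Step 5: alpha = 0.1. fail to reject H0.

tau_b = 0.3333 (C=10, D=5), p = 0.469444, fail to reject H0.


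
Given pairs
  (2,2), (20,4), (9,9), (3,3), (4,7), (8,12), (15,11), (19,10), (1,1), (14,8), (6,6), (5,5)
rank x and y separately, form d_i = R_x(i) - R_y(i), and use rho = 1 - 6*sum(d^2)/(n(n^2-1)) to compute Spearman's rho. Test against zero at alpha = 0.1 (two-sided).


Step 1: Rank x and y separately (midranks; no ties here).
rank(x): 2->2, 20->12, 9->8, 3->3, 4->4, 8->7, 15->10, 19->11, 1->1, 14->9, 6->6, 5->5
rank(y): 2->2, 4->4, 9->9, 3->3, 7->7, 12->12, 11->11, 10->10, 1->1, 8->8, 6->6, 5->5
Step 2: d_i = R_x(i) - R_y(i); compute d_i^2.
  (2-2)^2=0, (12-4)^2=64, (8-9)^2=1, (3-3)^2=0, (4-7)^2=9, (7-12)^2=25, (10-11)^2=1, (11-10)^2=1, (1-1)^2=0, (9-8)^2=1, (6-6)^2=0, (5-5)^2=0
sum(d^2) = 102.
Step 3: rho = 1 - 6*102 / (12*(12^2 - 1)) = 1 - 612/1716 = 0.643357.
Step 4: Under H0, t = rho * sqrt((n-2)/(1-rho^2)) = 2.6575 ~ t(10).
Step 5: Two-sided p-value from the t-distribution with 10 df = 0.024003.
Step 6: alpha = 0.1. reject H0.

rho = 0.6434, p = 0.024003, reject H0 at alpha = 0.1.


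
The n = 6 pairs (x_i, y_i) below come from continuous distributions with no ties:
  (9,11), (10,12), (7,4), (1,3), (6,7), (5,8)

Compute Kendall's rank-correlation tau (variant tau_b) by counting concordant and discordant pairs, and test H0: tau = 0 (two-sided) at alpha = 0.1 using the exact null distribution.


Step 1: Enumerate the 15 unordered pairs (i,j) with i<j and classify each by sign(x_j-x_i) * sign(y_j-y_i).
  (1,2):dx=+1,dy=+1->C; (1,3):dx=-2,dy=-7->C; (1,4):dx=-8,dy=-8->C; (1,5):dx=-3,dy=-4->C
  (1,6):dx=-4,dy=-3->C; (2,3):dx=-3,dy=-8->C; (2,4):dx=-9,dy=-9->C; (2,5):dx=-4,dy=-5->C
  (2,6):dx=-5,dy=-4->C; (3,4):dx=-6,dy=-1->C; (3,5):dx=-1,dy=+3->D; (3,6):dx=-2,dy=+4->D
  (4,5):dx=+5,dy=+4->C; (4,6):dx=+4,dy=+5->C; (5,6):dx=-1,dy=+1->D
Step 2: C = 12, D = 3, total pairs = 15.
Step 3: tau = (C - D)/(n(n-1)/2) = (12 - 3)/15 = 0.600000.
Step 4: Exact two-sided p-value (enumerate n! = 720 permutations of y under H0): p = 0.136111.
Step 5: alpha = 0.1. fail to reject H0.

tau_b = 0.6000 (C=12, D=3), p = 0.136111, fail to reject H0.


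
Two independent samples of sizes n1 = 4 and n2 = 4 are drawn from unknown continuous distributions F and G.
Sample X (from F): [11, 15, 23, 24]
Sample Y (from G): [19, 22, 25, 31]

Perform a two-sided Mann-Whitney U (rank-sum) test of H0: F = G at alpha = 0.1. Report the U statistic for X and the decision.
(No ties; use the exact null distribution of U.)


Step 1: Combine and sort all 8 observations; assign midranks.
sorted (value, group): (11,X), (15,X), (19,Y), (22,Y), (23,X), (24,X), (25,Y), (31,Y)
ranks: 11->1, 15->2, 19->3, 22->4, 23->5, 24->6, 25->7, 31->8
Step 2: Rank sum for X: R1 = 1 + 2 + 5 + 6 = 14.
Step 3: U_X = R1 - n1(n1+1)/2 = 14 - 4*5/2 = 14 - 10 = 4.
       U_Y = n1*n2 - U_X = 16 - 4 = 12.
Step 4: No ties, so the exact null distribution of U (based on enumerating the C(8,4) = 70 equally likely rank assignments) gives the two-sided p-value.
Step 5: p-value = 0.342857; compare to alpha = 0.1. fail to reject H0.

U_X = 4, p = 0.342857, fail to reject H0 at alpha = 0.1.


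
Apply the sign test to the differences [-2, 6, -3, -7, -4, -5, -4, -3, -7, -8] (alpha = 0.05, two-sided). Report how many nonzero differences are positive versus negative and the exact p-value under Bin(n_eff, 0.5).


Step 1: Discard zero differences. Original n = 10; n_eff = number of nonzero differences = 10.
Nonzero differences (with sign): -2, +6, -3, -7, -4, -5, -4, -3, -7, -8
Step 2: Count signs: positive = 1, negative = 9.
Step 3: Under H0: P(positive) = 0.5, so the number of positives S ~ Bin(10, 0.5).
Step 4: Two-sided exact p-value = sum of Bin(10,0.5) probabilities at or below the observed probability = 0.021484.
Step 5: alpha = 0.05. reject H0.

n_eff = 10, pos = 1, neg = 9, p = 0.021484, reject H0.


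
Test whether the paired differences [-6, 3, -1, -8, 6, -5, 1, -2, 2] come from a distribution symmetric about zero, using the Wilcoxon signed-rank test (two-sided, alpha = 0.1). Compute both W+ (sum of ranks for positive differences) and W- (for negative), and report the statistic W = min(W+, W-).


Step 1: Drop any zero differences (none here) and take |d_i|.
|d| = [6, 3, 1, 8, 6, 5, 1, 2, 2]
Step 2: Midrank |d_i| (ties get averaged ranks).
ranks: |6|->7.5, |3|->5, |1|->1.5, |8|->9, |6|->7.5, |5|->6, |1|->1.5, |2|->3.5, |2|->3.5
Step 3: Attach original signs; sum ranks with positive sign and with negative sign.
W+ = 5 + 7.5 + 1.5 + 3.5 = 17.5
W- = 7.5 + 1.5 + 9 + 6 + 3.5 = 27.5
(Check: W+ + W- = 45 should equal n(n+1)/2 = 45.)
Step 4: Test statistic W = min(W+, W-) = 17.5.
Step 5: Ties in |d|, so use the tie-corrected normal approximation.
        E[W] = n(n+1)/4 = 9*10/4 = 22.5.
        Tie groups: |d|=1 (t=2), |d|=2 (t=2), |d|=6 (t=2); sum(t^3 - t) = 18.
        Var[W] = n(n+1)(2n+1)/24 - sum(t^3-t)/48 = 1710/24 - 18/48 = 70.875.
        z = (W - E[W]) / sqrt(Var[W]) = (17.5 - 22.5) / 8.4187 = -0.5939.
        Two-sided p = 2*Phi(z) = 0.552570.
Step 6: alpha = 0.1. fail to reject H0.

W+ = 17.5, W- = 27.5, W = min = 17.5, p = 0.552570, fail to reject H0.
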